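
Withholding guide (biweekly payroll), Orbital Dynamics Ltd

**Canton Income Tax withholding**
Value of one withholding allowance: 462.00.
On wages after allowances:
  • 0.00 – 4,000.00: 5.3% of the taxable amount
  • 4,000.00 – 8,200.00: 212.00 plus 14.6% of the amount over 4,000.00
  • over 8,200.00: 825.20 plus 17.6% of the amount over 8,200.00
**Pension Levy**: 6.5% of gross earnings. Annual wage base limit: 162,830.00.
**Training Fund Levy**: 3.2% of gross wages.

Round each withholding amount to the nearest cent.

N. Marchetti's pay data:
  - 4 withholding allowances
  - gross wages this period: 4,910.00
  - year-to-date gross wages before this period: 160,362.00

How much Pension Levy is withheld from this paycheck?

Pension Levy: cap 162,830.00 − YTD 160,362.00 = 2,468.00 subject; 6.5% × 2,468.00 = 160.42

160.42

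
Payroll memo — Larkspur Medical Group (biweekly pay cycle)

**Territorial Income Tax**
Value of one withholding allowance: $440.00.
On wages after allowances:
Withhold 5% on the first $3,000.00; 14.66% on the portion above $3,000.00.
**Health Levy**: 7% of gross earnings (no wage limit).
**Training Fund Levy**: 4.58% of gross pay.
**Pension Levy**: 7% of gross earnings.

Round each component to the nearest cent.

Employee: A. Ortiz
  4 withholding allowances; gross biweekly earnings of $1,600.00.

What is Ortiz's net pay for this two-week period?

$1,302.72

Territorial Income Tax: taxable = $1,600.00 − 4×$440.00 = $-160.00
  Taxable ≤ 0 → $0.00
Health Levy: 7% × $1,600.00 = $112.00
Training Fund Levy: 4.58% × $1,600.00 = $73.28
Pension Levy: 7% × $1,600.00 = $112.00
Total withheld: $0.00 + $112.00 + $73.28 + $112.00 = $297.28
Net pay: $1,600.00 − $297.28 = $1,302.72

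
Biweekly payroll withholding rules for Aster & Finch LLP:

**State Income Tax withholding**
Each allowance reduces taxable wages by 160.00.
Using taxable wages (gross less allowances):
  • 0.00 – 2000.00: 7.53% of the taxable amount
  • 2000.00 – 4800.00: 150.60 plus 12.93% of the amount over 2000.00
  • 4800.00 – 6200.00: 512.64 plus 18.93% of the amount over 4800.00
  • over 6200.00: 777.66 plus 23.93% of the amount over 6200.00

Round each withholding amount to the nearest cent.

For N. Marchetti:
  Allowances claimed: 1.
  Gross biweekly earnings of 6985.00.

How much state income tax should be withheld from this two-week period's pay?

State Income Tax: taxable = 6985.00 − 1×160.00 = 6825.00
  777.66 + 23.93% × (6825.00 − 6200.00) = 777.66 + 23.93% × 625.00 = 927.22

927.22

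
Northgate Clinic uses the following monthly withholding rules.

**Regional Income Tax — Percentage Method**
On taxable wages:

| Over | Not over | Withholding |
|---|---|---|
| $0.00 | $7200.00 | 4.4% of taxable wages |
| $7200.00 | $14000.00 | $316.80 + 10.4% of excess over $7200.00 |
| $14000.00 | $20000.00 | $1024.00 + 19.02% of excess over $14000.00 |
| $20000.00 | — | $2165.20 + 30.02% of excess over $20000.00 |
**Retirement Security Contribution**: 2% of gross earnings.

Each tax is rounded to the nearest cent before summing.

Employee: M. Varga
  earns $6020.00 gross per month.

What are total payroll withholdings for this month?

$385.28

Regional Income Tax: taxable = $6020.00
  4.4% × $6020.00 = $264.88
Retirement Security Contribution: 2% × $6020.00 = $120.40
Total: $264.88 + $120.40 = $385.28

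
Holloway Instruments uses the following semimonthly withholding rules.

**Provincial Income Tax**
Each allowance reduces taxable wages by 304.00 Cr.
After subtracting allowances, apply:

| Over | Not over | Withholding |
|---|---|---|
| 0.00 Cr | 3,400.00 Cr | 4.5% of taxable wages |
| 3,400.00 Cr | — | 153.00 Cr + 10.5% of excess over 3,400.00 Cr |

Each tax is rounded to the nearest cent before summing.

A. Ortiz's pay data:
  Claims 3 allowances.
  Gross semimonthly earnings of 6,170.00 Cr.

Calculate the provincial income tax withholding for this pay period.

348.09 Cr

Provincial Income Tax: taxable = 6,170.00 Cr − 3×304.00 Cr = 5,258.00 Cr
  153.00 Cr + 10.5% × (5,258.00 Cr − 3,400.00 Cr) = 153.00 Cr + 10.5% × 1,858.00 Cr = 348.09 Cr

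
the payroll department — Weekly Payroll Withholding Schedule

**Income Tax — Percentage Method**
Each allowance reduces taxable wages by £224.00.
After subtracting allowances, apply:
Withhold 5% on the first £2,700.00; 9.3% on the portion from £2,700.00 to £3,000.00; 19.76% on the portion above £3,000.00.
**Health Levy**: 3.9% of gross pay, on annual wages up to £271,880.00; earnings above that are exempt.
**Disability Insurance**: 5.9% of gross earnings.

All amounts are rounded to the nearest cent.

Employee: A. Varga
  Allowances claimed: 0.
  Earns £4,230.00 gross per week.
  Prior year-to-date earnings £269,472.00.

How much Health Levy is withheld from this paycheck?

Health Levy: cap £271,880.00 − YTD £269,472.00 = £2,408.00 subject; 3.9% × £2,408.00 = £93.91

£93.91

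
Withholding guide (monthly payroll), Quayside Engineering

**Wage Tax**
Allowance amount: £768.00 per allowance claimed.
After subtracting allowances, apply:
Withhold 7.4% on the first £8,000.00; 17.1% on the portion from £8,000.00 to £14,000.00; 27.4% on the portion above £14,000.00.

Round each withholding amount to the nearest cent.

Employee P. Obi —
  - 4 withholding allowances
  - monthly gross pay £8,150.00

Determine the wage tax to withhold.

£375.77

Wage Tax: taxable = £8,150.00 − 4×£768.00 = £5,078.00
  7.4% × £5,078.00 = £375.77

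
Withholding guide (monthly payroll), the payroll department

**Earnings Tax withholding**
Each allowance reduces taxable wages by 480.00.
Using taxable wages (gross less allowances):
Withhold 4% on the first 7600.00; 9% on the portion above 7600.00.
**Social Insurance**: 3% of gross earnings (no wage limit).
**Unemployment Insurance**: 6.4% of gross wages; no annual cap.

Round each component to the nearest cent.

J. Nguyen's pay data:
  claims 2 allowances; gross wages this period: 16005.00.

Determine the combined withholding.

Earnings Tax: taxable = 16005.00 − 2×480.00 = 15045.00
  304.00 + 9% × (15045.00 − 7600.00) = 304.00 + 9% × 7445.00 = 974.05
Social Insurance: 3% × 16005.00 = 480.15
Unemployment Insurance: 6.4% × 16005.00 = 1024.32
Total: 974.05 + 480.15 + 1024.32 = 2478.52

2478.52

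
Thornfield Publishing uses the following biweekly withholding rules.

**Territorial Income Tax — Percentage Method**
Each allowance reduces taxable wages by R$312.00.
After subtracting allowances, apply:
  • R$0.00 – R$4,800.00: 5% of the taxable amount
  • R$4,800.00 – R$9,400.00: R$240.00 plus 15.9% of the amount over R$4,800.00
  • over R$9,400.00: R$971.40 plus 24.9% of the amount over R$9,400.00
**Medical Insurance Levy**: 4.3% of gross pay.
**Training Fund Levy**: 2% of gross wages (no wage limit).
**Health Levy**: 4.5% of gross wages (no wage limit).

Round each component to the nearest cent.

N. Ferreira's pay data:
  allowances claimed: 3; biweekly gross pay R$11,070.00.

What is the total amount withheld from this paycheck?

R$2,349.73

Territorial Income Tax: taxable = R$11,070.00 − 3×R$312.00 = R$10,134.00
  R$971.40 + 24.9% × (R$10,134.00 − R$9,400.00) = R$971.40 + 24.9% × R$734.00 = R$1,154.17
Medical Insurance Levy: 4.3% × R$11,070.00 = R$476.01
Training Fund Levy: 2% × R$11,070.00 = R$221.40
Health Levy: 4.5% × R$11,070.00 = R$498.15
Total: R$1,154.17 + R$476.01 + R$221.40 + R$498.15 = R$2,349.73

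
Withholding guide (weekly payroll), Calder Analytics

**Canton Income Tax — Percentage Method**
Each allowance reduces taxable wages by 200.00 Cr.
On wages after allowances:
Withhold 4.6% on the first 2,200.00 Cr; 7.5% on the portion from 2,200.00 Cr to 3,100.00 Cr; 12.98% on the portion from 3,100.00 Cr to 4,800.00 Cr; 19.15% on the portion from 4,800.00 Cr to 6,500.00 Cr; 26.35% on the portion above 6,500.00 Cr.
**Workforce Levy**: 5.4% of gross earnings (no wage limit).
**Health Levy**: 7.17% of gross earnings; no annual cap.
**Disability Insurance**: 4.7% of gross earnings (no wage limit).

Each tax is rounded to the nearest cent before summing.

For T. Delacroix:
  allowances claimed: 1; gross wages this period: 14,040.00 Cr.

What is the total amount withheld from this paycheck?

5,073.71 Cr

Canton Income Tax: taxable = 14,040.00 Cr − 1×200.00 Cr = 13,840.00 Cr
  714.91 Cr + 26.35% × (13,840.00 Cr − 6,500.00 Cr) = 714.91 Cr + 26.35% × 7,340.00 Cr = 2,649.00 Cr
Workforce Levy: 5.4% × 14,040.00 Cr = 758.16 Cr
Health Levy: 7.17% × 14,040.00 Cr = 1,006.67 Cr
Disability Insurance: 4.7% × 14,040.00 Cr = 659.88 Cr
Total: 2,649.00 Cr + 758.16 Cr + 1,006.67 Cr + 659.88 Cr = 5,073.71 Cr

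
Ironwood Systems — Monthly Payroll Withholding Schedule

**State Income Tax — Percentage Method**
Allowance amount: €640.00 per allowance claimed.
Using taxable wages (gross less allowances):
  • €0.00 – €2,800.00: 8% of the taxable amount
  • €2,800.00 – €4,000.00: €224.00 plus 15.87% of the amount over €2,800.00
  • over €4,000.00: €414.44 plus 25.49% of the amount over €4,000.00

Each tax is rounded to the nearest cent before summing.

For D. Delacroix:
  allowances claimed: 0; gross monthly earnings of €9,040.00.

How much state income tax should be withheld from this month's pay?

€1,699.14

State Income Tax: taxable = €9,040.00
  €414.44 + 25.49% × (€9,040.00 − €4,000.00) = €414.44 + 25.49% × €5,040.00 = €1,699.14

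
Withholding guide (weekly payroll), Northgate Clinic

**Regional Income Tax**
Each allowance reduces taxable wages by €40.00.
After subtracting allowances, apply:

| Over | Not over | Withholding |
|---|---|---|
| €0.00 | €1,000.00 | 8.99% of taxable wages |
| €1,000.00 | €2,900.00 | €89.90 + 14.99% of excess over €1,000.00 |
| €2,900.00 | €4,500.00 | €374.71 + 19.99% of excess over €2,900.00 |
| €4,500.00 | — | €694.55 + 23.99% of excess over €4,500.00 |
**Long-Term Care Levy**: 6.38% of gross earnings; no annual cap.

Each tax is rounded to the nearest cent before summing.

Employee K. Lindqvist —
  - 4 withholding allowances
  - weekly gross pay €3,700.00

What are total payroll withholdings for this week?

Regional Income Tax: taxable = €3,700.00 − 4×€40.00 = €3,540.00
  €374.71 + 19.99% × (€3,540.00 − €2,900.00) = €374.71 + 19.99% × €640.00 = €502.65
Long-Term Care Levy: 6.38% × €3,700.00 = €236.06
Total: €502.65 + €236.06 = €738.71

€738.71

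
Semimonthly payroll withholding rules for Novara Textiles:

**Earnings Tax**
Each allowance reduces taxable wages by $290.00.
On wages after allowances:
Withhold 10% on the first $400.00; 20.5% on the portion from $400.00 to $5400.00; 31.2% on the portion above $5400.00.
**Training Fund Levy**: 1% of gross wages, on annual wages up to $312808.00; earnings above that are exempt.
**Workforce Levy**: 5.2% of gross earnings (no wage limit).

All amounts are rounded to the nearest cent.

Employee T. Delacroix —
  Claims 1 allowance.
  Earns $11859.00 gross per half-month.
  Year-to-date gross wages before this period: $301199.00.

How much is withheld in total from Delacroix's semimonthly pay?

$3722.49

Earnings Tax: taxable = $11859.00 − 1×$290.00 = $11569.00
  $1065.00 + 31.2% × ($11569.00 − $5400.00) = $1065.00 + 31.2% × $6169.00 = $2989.73
Training Fund Levy: cap $312808.00 − YTD $301199.00 = $11609.00 subject; 1% × $11609.00 = $116.09
Workforce Levy: 5.2% × $11859.00 = $616.67
Total: $2989.73 + $116.09 + $616.67 = $3722.49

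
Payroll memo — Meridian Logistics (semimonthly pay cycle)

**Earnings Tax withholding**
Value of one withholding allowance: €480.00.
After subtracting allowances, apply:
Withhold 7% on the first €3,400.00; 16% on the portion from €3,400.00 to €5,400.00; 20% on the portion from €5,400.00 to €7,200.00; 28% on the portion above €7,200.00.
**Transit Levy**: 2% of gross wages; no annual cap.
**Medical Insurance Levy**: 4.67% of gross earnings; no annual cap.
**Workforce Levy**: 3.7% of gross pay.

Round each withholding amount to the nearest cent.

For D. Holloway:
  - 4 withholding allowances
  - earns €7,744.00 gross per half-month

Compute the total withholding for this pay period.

Earnings Tax: taxable = €7,744.00 − 4×€480.00 = €5,824.00
  €558.00 + 20% × (€5,824.00 − €5,400.00) = €558.00 + 20% × €424.00 = €642.80
Transit Levy: 2% × €7,744.00 = €154.88
Medical Insurance Levy: 4.67% × €7,744.00 = €361.64
Workforce Levy: 3.7% × €7,744.00 = €286.53
Total: €642.80 + €154.88 + €361.64 + €286.53 = €1,445.85

€1,445.85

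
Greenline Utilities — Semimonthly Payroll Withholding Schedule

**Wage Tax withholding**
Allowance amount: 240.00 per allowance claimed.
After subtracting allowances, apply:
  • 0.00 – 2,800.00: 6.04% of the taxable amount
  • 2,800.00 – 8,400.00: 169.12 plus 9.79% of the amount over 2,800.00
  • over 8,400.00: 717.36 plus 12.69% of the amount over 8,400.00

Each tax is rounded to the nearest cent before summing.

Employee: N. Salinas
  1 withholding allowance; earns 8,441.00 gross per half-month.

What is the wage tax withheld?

Wage Tax: taxable = 8,441.00 − 1×240.00 = 8,201.00
  169.12 + 9.79% × (8,201.00 − 2,800.00) = 169.12 + 9.79% × 5,401.00 = 697.88

697.88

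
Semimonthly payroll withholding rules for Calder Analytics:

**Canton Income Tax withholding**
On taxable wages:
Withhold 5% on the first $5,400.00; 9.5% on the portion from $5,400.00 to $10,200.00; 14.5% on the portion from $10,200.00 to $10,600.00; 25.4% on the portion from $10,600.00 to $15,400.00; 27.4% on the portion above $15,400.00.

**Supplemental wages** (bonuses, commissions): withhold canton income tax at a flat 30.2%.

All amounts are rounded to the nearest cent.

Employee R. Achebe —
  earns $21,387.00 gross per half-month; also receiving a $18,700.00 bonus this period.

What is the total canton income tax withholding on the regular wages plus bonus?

Canton Income Tax: taxable = $21,387.00
  $2,003.20 + 27.4% × ($21,387.00 − $15,400.00) = $2,003.20 + 27.4% × $5,987.00 = $3,643.64
Supplemental (30.2% flat on bonus): 30.2% × $18,700.00 = $5,647.40
Total canton income tax: $3,643.64 + $5,647.40 = $9,291.04

$9,291.04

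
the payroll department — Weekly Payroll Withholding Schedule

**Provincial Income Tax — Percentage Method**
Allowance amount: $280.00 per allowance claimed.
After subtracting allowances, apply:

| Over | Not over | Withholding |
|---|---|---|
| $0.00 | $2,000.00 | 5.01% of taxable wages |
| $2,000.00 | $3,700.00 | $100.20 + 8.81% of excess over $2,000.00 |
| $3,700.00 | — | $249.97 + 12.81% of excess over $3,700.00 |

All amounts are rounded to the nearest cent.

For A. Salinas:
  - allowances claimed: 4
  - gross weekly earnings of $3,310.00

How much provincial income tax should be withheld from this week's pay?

Provincial Income Tax: taxable = $3,310.00 − 4×$280.00 = $2,190.00
  $100.20 + 8.81% × ($2,190.00 − $2,000.00) = $100.20 + 8.81% × $190.00 = $116.94

$116.94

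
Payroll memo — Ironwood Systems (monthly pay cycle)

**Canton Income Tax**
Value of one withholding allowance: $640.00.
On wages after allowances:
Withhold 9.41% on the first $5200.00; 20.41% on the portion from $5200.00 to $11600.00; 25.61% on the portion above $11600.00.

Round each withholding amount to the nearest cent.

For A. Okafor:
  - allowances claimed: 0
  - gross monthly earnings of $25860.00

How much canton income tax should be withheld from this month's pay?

Canton Income Tax: taxable = $25860.00
  $1795.56 + 25.61% × ($25860.00 − $11600.00) = $1795.56 + 25.61% × $14260.00 = $5447.55

$5447.55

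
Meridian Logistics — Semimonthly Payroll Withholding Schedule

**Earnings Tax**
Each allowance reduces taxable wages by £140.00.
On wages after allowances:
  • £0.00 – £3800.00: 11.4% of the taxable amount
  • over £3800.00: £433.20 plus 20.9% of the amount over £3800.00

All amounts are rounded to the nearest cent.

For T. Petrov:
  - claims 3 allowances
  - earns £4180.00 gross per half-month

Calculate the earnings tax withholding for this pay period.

£428.64

Earnings Tax: taxable = £4180.00 − 3×£140.00 = £3760.00
  11.4% × £3760.00 = £428.64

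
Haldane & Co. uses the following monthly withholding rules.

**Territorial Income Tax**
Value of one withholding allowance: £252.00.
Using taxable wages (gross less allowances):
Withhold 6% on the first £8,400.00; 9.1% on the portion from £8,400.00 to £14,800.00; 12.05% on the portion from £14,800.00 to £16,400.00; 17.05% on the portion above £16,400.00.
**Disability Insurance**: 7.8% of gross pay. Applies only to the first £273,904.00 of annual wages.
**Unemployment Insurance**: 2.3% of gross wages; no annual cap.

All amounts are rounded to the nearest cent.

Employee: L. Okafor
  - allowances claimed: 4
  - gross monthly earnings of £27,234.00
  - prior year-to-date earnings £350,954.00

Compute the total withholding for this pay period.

£3,580.91

Territorial Income Tax: taxable = £27,234.00 − 4×£252.00 = £26,226.00
  £1,279.20 + 17.05% × (£26,226.00 − £16,400.00) = £1,279.20 + 17.05% × £9,826.00 = £2,954.53
Disability Insurance: YTD £350,954.00 ≥ cap £273,904.00 → £0.00
Unemployment Insurance: 2.3% × £27,234.00 = £626.38
Total: £2,954.53 + £0.00 + £626.38 = £3,580.91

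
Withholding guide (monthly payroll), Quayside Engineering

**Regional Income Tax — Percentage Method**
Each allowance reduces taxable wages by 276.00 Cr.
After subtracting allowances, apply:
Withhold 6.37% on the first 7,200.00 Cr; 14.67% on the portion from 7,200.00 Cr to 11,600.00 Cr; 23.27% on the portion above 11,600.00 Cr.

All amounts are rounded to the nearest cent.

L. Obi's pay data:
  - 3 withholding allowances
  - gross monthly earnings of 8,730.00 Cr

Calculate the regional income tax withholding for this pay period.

Regional Income Tax: taxable = 8,730.00 Cr − 3×276.00 Cr = 7,902.00 Cr
  458.64 Cr + 14.67% × (7,902.00 Cr − 7,200.00 Cr) = 458.64 Cr + 14.67% × 702.00 Cr = 561.62 Cr

561.62 Cr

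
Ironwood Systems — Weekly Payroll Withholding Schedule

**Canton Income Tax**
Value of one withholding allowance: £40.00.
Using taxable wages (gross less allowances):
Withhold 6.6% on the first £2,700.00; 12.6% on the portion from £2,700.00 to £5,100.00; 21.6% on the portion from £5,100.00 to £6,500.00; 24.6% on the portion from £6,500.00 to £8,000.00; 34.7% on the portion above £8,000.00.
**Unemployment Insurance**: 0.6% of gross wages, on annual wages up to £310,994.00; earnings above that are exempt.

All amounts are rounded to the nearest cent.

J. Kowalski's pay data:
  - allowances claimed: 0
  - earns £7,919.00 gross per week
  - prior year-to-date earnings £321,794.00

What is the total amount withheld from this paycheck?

£1,132.07

Canton Income Tax: taxable = £7,919.00
  £783.00 + 24.6% × (£7,919.00 − £6,500.00) = £783.00 + 24.6% × £1,419.00 = £1,132.07
Unemployment Insurance: YTD £321,794.00 ≥ cap £310,994.00 → £0.00
Total: £1,132.07 + £0.00 = £1,132.07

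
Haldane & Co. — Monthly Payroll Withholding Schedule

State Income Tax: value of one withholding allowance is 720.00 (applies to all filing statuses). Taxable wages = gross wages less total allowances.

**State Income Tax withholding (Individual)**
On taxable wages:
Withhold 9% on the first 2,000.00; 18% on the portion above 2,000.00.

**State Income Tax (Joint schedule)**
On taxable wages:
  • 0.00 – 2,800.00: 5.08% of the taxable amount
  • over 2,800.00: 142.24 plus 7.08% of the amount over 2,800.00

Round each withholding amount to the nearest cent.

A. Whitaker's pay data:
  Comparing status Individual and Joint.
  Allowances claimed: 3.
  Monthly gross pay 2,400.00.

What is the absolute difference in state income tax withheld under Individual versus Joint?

State Income Tax (Individual): taxable = 2,400.00 − 3×720.00 = 240.00
  9% × 240.00 = 21.60
State Income Tax (Joint): taxable = 2,400.00 − 3×720.00 = 240.00
  5.08% × 240.00 = 12.19
Difference: |21.60 − 12.19| = 9.41 (higher under Individual)

9.41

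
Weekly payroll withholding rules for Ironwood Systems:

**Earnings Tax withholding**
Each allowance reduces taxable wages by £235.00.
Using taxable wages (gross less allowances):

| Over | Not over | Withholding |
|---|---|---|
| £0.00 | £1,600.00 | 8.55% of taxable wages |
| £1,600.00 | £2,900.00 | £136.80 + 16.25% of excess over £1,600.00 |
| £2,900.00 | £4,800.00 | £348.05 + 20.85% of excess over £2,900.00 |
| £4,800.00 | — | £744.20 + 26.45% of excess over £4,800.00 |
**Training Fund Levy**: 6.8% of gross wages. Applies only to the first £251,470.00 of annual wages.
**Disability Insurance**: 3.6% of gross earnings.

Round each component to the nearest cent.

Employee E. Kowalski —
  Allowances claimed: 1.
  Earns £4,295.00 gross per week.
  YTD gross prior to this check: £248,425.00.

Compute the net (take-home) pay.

Earnings Tax: taxable = £4,295.00 − 1×£235.00 = £4,060.00
  £348.05 + 20.85% × (£4,060.00 − £2,900.00) = £348.05 + 20.85% × £1,160.00 = £589.91
Training Fund Levy: cap £251,470.00 − YTD £248,425.00 = £3,045.00 subject; 6.8% × £3,045.00 = £207.06
Disability Insurance: 3.6% × £4,295.00 = £154.62
Total withheld: £589.91 + £207.06 + £154.62 = £951.59
Net pay: £4,295.00 − £951.59 = £3,343.41

£3,343.41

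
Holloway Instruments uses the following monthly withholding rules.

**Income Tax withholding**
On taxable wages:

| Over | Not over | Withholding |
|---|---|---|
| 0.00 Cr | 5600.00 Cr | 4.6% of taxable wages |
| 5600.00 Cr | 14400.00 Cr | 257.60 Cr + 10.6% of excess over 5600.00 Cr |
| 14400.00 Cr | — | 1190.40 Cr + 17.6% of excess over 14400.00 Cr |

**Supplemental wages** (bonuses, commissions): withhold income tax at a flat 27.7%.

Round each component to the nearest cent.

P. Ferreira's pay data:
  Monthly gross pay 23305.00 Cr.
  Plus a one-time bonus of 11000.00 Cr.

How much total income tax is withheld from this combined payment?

5804.68 Cr

Income Tax: taxable = 23305.00 Cr
  1190.40 Cr + 17.6% × (23305.00 Cr − 14400.00 Cr) = 1190.40 Cr + 17.6% × 8905.00 Cr = 2757.68 Cr
Supplemental (27.7% flat on bonus): 27.7% × 11000.00 Cr = 3047.00 Cr
Total income tax: 2757.68 Cr + 3047.00 Cr = 5804.68 Cr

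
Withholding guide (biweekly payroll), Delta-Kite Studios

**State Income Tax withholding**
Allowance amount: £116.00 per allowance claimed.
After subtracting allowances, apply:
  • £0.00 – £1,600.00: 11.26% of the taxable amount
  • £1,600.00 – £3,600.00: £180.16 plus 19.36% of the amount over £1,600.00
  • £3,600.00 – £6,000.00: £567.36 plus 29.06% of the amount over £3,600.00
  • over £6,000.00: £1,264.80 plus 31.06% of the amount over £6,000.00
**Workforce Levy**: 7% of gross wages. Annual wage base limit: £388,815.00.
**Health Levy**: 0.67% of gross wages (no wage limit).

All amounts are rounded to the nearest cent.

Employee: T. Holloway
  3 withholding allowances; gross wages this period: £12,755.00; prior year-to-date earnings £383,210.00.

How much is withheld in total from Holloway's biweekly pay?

State Income Tax: taxable = £12,755.00 − 3×£116.00 = £12,407.00
  £1,264.80 + 31.06% × (£12,407.00 − £6,000.00) = £1,264.80 + 31.06% × £6,407.00 = £3,254.81
Workforce Levy: cap £388,815.00 − YTD £383,210.00 = £5,605.00 subject; 7% × £5,605.00 = £392.35
Health Levy: 0.67% × £12,755.00 = £85.46
Total: £3,254.81 + £392.35 + £85.46 = £3,732.62

£3,732.62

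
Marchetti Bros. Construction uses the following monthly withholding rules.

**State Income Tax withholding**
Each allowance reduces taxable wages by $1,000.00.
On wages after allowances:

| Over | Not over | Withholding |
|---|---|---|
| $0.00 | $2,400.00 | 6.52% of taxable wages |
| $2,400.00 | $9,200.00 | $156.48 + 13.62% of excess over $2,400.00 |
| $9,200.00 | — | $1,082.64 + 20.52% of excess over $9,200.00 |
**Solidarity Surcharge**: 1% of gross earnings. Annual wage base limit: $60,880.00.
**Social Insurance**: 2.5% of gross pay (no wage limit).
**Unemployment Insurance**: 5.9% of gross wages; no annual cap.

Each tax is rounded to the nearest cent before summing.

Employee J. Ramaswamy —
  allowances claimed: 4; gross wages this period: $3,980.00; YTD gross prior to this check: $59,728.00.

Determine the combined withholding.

$345.84

State Income Tax: taxable = $3,980.00 − 4×$1,000.00 = $-20.00
  Taxable ≤ 0 → $0.00
Solidarity Surcharge: cap $60,880.00 − YTD $59,728.00 = $1,152.00 subject; 1% × $1,152.00 = $11.52
Social Insurance: 2.5% × $3,980.00 = $99.50
Unemployment Insurance: 5.9% × $3,980.00 = $234.82
Total: $0.00 + $11.52 + $99.50 + $234.82 = $345.84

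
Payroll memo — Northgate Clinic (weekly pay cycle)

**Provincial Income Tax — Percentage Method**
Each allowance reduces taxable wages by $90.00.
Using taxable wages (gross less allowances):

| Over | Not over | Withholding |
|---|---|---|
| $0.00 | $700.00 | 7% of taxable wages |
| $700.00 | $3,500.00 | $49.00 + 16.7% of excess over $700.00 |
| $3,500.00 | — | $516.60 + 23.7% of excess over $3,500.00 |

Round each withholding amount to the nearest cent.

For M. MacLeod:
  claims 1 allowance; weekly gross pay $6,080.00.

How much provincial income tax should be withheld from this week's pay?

$1,106.73

Provincial Income Tax: taxable = $6,080.00 − 1×$90.00 = $5,990.00
  $516.60 + 23.7% × ($5,990.00 − $3,500.00) = $516.60 + 23.7% × $2,490.00 = $1,106.73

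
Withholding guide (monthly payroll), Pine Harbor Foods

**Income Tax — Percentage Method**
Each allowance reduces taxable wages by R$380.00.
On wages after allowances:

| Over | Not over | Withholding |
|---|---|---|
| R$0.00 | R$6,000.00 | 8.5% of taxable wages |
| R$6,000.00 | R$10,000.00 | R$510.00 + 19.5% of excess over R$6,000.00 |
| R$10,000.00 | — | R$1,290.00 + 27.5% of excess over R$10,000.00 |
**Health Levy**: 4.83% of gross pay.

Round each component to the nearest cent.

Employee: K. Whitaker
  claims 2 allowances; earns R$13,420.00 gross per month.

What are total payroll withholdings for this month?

Income Tax: taxable = R$13,420.00 − 2×R$380.00 = R$12,660.00
  R$1,290.00 + 27.5% × (R$12,660.00 − R$10,000.00) = R$1,290.00 + 27.5% × R$2,660.00 = R$2,021.50
Health Levy: 4.83% × R$13,420.00 = R$648.19
Total: R$2,021.50 + R$648.19 = R$2,669.69

R$2,669.69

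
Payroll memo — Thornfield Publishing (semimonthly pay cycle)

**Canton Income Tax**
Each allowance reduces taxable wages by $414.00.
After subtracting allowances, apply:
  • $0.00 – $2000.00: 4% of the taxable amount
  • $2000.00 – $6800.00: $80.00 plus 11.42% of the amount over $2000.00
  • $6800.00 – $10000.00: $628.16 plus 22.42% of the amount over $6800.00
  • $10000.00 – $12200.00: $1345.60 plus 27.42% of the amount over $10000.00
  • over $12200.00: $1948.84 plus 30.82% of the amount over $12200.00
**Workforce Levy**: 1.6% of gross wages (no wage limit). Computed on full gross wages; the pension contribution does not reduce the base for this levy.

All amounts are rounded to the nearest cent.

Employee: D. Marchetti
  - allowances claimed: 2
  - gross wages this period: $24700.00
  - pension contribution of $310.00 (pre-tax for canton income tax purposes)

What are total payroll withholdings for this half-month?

$5845.81

Canton Income Tax: taxable = $24700.00 − $310.00 − 2×$414.00 = $23562.00
  $1948.84 + 30.82% × ($23562.00 − $12200.00) = $1948.84 + 30.82% × $11362.00 = $5450.61
Workforce Levy: 1.6% × $24700.00 = $395.20
Total: $5450.61 + $395.20 = $5845.81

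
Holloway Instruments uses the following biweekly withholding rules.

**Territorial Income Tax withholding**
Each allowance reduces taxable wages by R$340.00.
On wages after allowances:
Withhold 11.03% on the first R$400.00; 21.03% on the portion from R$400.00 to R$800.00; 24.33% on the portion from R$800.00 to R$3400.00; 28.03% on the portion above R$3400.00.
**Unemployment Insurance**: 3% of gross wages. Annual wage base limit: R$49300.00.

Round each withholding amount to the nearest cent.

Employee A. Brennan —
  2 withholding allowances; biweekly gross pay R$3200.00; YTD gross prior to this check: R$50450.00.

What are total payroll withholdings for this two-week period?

R$546.72

Territorial Income Tax: taxable = R$3200.00 − 2×R$340.00 = R$2520.00
  R$128.24 + 24.33% × (R$2520.00 − R$800.00) = R$128.24 + 24.33% × R$1720.00 = R$546.72
Unemployment Insurance: YTD R$50450.00 ≥ cap R$49300.00 → R$0.00
Total: R$546.72 + R$0.00 = R$546.72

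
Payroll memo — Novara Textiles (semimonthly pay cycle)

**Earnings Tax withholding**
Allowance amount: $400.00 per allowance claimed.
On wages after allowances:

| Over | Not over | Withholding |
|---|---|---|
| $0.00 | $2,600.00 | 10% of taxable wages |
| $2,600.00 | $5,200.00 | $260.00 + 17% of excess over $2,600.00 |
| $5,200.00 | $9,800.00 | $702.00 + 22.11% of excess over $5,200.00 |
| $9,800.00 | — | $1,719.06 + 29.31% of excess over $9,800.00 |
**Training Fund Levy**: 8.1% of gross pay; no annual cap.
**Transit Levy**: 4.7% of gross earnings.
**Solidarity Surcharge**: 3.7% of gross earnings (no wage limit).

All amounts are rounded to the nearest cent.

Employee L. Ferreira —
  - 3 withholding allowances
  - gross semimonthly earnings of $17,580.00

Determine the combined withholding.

$6,548.36

Earnings Tax: taxable = $17,580.00 − 3×$400.00 = $16,380.00
  $1,719.06 + 29.31% × ($16,380.00 − $9,800.00) = $1,719.06 + 29.31% × $6,580.00 = $3,647.66
Training Fund Levy: 8.1% × $17,580.00 = $1,423.98
Transit Levy: 4.7% × $17,580.00 = $826.26
Solidarity Surcharge: 3.7% × $17,580.00 = $650.46
Total: $3,647.66 + $1,423.98 + $826.26 + $650.46 = $6,548.36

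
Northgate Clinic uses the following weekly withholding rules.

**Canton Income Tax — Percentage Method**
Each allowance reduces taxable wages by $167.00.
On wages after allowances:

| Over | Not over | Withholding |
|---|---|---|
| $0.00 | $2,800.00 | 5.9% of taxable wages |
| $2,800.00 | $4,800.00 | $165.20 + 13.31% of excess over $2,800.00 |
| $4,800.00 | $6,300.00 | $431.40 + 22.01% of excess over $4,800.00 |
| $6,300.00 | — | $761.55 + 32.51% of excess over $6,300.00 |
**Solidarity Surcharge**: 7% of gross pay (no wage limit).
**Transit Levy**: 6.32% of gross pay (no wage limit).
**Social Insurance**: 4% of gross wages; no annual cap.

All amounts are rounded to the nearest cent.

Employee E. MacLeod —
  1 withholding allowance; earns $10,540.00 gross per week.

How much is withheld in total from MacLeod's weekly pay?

Canton Income Tax: taxable = $10,540.00 − 1×$167.00 = $10,373.00
  $761.55 + 32.51% × ($10,373.00 − $6,300.00) = $761.55 + 32.51% × $4,073.00 = $2,085.68
Solidarity Surcharge: 7% × $10,540.00 = $737.80
Transit Levy: 6.32% × $10,540.00 = $666.13
Social Insurance: 4% × $10,540.00 = $421.60
Total: $2,085.68 + $737.80 + $666.13 + $421.60 = $3,911.21

$3,911.21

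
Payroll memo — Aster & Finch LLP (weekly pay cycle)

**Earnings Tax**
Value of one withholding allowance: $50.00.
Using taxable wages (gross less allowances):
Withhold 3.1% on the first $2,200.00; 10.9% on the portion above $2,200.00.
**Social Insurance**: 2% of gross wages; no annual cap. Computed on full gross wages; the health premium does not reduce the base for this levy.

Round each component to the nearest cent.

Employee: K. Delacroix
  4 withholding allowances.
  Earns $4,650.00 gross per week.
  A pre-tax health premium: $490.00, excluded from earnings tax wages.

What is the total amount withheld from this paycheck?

Earnings Tax: taxable = $4,650.00 − $490.00 − 4×$50.00 = $3,960.00
  $68.20 + 10.9% × ($3,960.00 − $2,200.00) = $68.20 + 10.9% × $1,760.00 = $260.04
Social Insurance: 2% × $4,650.00 = $93.00
Total: $260.04 + $93.00 = $353.04

$353.04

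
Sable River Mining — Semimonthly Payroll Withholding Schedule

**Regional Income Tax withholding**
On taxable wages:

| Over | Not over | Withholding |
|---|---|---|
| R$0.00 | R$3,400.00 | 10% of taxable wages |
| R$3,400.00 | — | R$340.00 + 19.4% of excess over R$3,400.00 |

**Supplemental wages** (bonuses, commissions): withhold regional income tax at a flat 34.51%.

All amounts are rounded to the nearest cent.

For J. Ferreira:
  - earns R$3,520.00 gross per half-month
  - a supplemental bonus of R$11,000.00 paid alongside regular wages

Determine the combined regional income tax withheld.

R$4,159.38

Regional Income Tax: taxable = R$3,520.00
  R$340.00 + 19.4% × (R$3,520.00 − R$3,400.00) = R$340.00 + 19.4% × R$120.00 = R$363.28
Supplemental (34.51% flat on bonus): 34.51% × R$11,000.00 = R$3,796.10
Total regional income tax: R$363.28 + R$3,796.10 = R$4,159.38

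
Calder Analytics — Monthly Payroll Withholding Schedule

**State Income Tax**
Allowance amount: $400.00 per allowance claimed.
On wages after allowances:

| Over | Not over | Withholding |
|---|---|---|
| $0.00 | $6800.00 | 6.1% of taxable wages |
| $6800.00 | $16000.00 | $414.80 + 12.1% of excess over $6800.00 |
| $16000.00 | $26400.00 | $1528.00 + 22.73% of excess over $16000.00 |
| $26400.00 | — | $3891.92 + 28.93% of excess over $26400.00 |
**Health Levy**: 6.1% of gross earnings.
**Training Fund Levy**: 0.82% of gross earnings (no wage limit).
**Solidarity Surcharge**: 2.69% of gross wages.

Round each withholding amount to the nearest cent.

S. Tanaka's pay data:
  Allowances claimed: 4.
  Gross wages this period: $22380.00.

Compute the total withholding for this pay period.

State Income Tax: taxable = $22380.00 − 4×$400.00 = $20780.00
  $1528.00 + 22.73% × ($20780.00 − $16000.00) = $1528.00 + 22.73% × $4780.00 = $2614.49
Health Levy: 6.1% × $22380.00 = $1365.18
Training Fund Levy: 0.82% × $22380.00 = $183.52
Solidarity Surcharge: 2.69% × $22380.00 = $602.02
Total: $2614.49 + $1365.18 + $183.52 + $602.02 = $4765.21

$4765.21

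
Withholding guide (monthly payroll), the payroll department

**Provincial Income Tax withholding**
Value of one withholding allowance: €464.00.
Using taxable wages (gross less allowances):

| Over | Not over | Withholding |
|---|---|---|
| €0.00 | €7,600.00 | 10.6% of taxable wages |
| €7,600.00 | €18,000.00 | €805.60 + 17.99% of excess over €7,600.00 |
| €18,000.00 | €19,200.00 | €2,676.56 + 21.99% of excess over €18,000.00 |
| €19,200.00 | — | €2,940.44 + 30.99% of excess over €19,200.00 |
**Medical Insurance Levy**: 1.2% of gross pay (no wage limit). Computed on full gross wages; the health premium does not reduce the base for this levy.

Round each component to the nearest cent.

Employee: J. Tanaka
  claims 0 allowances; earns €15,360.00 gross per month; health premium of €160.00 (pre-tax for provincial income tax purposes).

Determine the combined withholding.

€2,357.16

Provincial Income Tax: taxable = €15,360.00 − €160.00 = €15,200.00
  €805.60 + 17.99% × (€15,200.00 − €7,600.00) = €805.60 + 17.99% × €7,600.00 = €2,172.84
Medical Insurance Levy: 1.2% × €15,360.00 = €184.32
Total: €2,172.84 + €184.32 = €2,357.16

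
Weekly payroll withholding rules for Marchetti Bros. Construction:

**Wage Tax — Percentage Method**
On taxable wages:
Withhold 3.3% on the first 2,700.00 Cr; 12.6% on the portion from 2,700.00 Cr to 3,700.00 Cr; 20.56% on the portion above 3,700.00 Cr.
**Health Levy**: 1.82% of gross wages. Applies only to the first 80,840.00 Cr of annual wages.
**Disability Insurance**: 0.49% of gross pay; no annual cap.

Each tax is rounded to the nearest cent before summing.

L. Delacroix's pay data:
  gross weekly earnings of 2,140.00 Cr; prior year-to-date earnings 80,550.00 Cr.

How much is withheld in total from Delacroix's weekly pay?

86.39 Cr

Wage Tax: taxable = 2,140.00 Cr
  3.3% × 2,140.00 Cr = 70.62 Cr
Health Levy: cap 80,840.00 Cr − YTD 80,550.00 Cr = 290.00 Cr subject; 1.82% × 290.00 Cr = 5.28 Cr
Disability Insurance: 0.49% × 2,140.00 Cr = 10.49 Cr
Total: 70.62 Cr + 5.28 Cr + 10.49 Cr = 86.39 Cr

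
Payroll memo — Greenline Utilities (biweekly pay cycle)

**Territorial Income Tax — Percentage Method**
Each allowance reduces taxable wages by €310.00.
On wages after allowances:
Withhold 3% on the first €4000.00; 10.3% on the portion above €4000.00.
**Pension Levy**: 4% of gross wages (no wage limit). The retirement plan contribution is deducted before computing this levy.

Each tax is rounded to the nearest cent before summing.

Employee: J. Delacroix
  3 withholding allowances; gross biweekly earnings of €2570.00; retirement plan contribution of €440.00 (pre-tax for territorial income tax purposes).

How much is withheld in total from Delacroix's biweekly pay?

€121.20

Territorial Income Tax: taxable = €2570.00 − €440.00 − 3×€310.00 = €1200.00
  3% × €1200.00 = €36.00
Pension Levy: 4% × €2130.00 = €85.20
Total: €36.00 + €85.20 = €121.20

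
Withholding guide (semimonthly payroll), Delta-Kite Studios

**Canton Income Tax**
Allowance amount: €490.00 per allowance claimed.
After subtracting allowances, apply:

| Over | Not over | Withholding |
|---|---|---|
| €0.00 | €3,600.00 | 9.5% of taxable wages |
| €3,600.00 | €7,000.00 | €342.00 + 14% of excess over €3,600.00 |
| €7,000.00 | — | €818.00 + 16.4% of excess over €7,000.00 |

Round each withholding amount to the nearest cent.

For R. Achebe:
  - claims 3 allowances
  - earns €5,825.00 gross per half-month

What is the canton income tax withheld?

Canton Income Tax: taxable = €5,825.00 − 3×€490.00 = €4,355.00
  €342.00 + 14% × (€4,355.00 − €3,600.00) = €342.00 + 14% × €755.00 = €447.70

€447.70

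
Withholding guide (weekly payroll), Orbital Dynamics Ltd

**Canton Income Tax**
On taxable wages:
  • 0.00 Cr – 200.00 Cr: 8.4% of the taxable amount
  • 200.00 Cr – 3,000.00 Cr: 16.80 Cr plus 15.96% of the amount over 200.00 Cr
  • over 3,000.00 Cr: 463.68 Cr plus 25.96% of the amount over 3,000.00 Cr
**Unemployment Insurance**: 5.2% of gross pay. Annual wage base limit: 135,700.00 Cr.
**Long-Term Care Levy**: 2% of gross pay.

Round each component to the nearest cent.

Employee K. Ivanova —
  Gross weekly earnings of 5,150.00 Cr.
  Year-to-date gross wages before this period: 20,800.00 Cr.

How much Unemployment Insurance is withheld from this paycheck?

267.80 Cr

Unemployment Insurance: 5.2% × 5,150.00 Cr = 267.80 Cr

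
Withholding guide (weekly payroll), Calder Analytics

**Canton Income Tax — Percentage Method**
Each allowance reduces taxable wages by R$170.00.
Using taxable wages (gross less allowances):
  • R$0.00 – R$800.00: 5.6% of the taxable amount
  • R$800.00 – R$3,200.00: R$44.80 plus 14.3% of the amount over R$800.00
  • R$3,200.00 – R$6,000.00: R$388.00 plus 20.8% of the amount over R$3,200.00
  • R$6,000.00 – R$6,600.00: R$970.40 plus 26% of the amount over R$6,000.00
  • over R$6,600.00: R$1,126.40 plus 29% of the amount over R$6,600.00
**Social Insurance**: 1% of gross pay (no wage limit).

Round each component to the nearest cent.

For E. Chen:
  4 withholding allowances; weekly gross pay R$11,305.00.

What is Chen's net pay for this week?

Canton Income Tax: taxable = R$11,305.00 − 4×R$170.00 = R$10,625.00
  R$1,126.40 + 29% × (R$10,625.00 − R$6,600.00) = R$1,126.40 + 29% × R$4,025.00 = R$2,293.65
Social Insurance: 1% × R$11,305.00 = R$113.05
Total withheld: R$2,293.65 + R$113.05 = R$2,406.70
Net pay: R$11,305.00 − R$2,406.70 = R$8,898.30

R$8,898.30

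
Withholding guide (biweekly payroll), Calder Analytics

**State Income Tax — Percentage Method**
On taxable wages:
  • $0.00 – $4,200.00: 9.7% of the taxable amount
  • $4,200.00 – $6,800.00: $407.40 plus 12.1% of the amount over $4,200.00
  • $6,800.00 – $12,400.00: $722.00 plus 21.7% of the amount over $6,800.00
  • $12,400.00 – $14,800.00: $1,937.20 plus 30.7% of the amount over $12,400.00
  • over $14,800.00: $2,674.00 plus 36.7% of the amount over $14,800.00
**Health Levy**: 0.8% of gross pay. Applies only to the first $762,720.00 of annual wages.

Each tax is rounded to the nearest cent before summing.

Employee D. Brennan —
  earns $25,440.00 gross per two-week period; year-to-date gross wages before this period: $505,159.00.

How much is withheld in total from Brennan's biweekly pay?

State Income Tax: taxable = $25,440.00
  $2,674.00 + 36.7% × ($25,440.00 − $14,800.00) = $2,674.00 + 36.7% × $10,640.00 = $6,578.88
Health Levy: 0.8% × $25,440.00 = $203.52
Total: $6,578.88 + $203.52 = $6,782.40

$6,782.40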